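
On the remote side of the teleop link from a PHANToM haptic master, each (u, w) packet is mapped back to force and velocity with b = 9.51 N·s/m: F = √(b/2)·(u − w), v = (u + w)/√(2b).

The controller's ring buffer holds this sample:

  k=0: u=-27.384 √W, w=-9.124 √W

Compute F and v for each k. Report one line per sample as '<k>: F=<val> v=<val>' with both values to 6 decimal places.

k=0: u−w=-18.260000, u+w=-36.508000; √(b/2)=2.180596, √(2b)=4.361192; F=2.180596×(-18.26)=-39.817688, v=-36.508000/4.361192=-8.371105

0: F=-39.817688 v=-8.371105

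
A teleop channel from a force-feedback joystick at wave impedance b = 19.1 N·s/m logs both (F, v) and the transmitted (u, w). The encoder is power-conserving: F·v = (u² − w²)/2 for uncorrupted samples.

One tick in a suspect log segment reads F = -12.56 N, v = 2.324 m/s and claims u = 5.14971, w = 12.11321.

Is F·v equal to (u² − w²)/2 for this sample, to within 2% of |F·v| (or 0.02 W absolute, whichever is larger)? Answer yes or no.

F·v = (-12.56)×2.324 = -29.18944 W.
(u² − w²)/2 = (26.51951 − 146.72986)/2 = -60.10517 W.
|Δ| = 30.91573;  2% of max(1, |F·v|) = 0.58379.

no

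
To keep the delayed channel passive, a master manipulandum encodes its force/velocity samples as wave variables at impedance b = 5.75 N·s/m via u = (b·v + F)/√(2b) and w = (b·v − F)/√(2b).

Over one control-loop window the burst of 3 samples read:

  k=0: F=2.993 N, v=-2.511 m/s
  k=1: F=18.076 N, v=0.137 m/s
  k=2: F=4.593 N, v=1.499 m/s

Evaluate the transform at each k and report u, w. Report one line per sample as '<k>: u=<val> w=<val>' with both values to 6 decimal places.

0: u=-3.375020 w=-5.140195
1: u=5.562616 w=-5.098027
2: u=3.896080 w=1.187276

k=0: b·v=5.75×(-2.511)=-14.438250; √(2b)=3.391165; u=(-14.438250+2.993)/3.391165=-3.375020, w=(-14.438250−2.993)/3.391165=-5.140195
k=1: b·v=5.75×0.137=0.787750; √(2b)=3.391165; u=(0.787750+18.076)/3.391165=5.562616, w=(0.787750−18.076)/3.391165=-5.098027
k=2: b·v=5.75×1.499=8.619250; √(2b)=3.391165; u=(8.619250+4.593)/3.391165=3.896080, w=(8.619250−4.593)/3.391165=1.187276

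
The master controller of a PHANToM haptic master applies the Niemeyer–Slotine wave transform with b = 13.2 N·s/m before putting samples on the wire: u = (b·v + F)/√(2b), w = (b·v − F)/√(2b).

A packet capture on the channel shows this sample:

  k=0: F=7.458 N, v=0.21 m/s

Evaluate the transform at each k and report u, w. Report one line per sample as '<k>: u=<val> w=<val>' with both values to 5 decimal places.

k=0: b·v=13.2×0.21=2.77200; √(2b)=5.13809; u=(2.77200+7.458)/5.13809=1.99101, w=(2.77200−7.458)/5.13809=-0.91201

0: u=1.99101 w=-0.91201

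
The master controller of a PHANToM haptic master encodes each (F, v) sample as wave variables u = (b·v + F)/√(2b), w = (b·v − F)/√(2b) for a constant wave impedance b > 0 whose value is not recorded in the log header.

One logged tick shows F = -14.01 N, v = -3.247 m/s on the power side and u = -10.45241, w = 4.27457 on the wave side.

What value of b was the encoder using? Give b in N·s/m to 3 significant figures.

u + w = -6.17784;  u + w = √(2b)·v, so √(2b) = -6.17784/(-3.247) = 1.90263.
b = (√(2b))²/2 = 3.62000/2 = 1.81000.
(Check via u − w = 2F/√(2b): u − w = -14.72698, 2F/√(2b) = -14.72698.)

b = 1.81 N·s/m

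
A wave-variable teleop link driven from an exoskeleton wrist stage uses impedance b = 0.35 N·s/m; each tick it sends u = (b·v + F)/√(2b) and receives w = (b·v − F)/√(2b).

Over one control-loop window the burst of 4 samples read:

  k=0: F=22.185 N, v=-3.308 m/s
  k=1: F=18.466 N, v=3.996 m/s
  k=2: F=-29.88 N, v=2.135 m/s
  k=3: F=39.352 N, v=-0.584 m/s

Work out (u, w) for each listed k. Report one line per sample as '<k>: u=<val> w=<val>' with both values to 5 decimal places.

0: u=25.13231 w=-27.89998
1: u=23.74274 w=-20.39944
2: u=-34.82030 w=36.60657
3: u=46.79033 w=-47.27894

k=0: b·v=0.35×(-3.308)=-1.15780; √(2b)=0.83666; u=(-1.15780+22.185)/0.83666=25.13231, w=(-1.15780−22.185)/0.83666=-27.89998
k=1: b·v=0.35×3.996=1.39860; √(2b)=0.83666; u=(1.39860+18.466)/0.83666=23.74274, w=(1.39860−18.466)/0.83666=-20.39944
k=2: b·v=0.35×2.135=0.74725; √(2b)=0.83666; u=(0.74725+(-29.88))/0.83666=-34.82030, w=(0.74725−(-29.88))/0.83666=36.60657
k=3: b·v=0.35×(-0.584)=-0.20440; √(2b)=0.83666; u=(-0.20440+39.352)/0.83666=46.79033, w=(-0.20440−39.352)/0.83666=-47.27894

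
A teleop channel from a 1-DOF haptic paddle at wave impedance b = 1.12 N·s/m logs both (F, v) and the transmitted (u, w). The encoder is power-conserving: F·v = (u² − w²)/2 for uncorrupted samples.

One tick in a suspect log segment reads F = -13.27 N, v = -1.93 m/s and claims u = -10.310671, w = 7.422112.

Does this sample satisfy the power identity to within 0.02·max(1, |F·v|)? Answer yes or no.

F·v = (-13.27)×(-1.93) = 25.611100 W.
(u² − w²)/2 = (106.309936 − 55.087747)/2 = 25.611095 W.
|Δ| = 0.000005;  2% of max(1, |F·v|) = 0.512222.

yes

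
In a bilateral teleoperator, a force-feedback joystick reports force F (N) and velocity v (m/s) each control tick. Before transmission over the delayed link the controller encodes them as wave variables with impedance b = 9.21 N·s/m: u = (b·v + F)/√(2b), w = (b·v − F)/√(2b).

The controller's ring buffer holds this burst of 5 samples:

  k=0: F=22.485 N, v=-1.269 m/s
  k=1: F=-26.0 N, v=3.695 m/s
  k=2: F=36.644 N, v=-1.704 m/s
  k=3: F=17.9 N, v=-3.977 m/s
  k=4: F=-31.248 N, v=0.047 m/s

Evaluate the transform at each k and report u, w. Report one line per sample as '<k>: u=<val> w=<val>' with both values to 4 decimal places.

k=0: b·v=9.21×(-1.269)=-11.6875; √(2b)=4.2919; u=(-11.6875+22.485)/4.2919=2.5158, w=(-11.6875−22.485)/4.2919=-7.9622
k=1: b·v=9.21×3.695=34.0310; √(2b)=4.2919; u=(34.0310+(-26.0))/4.2919=1.8712, w=(34.0310−(-26.0))/4.2919=13.9872
k=2: b·v=9.21×(-1.704)=-15.6938; √(2b)=4.2919; u=(-15.6938+36.644)/4.2919=4.8814, w=(-15.6938−36.644)/4.2919=-12.1947
k=3: b·v=9.21×(-3.977)=-36.6282; √(2b)=4.2919; u=(-36.6282+17.9)/4.2919=-4.3637, w=(-36.6282−17.9)/4.2919=-12.7050
k=4: b·v=9.21×0.047=0.4329; √(2b)=4.2919; u=(0.4329+(-31.248))/4.2919=-7.1799, w=(0.4329−(-31.248))/4.2919=7.3816

0: u=2.5158 w=-7.9622
1: u=1.8712 w=13.9872
2: u=4.8814 w=-12.1947
3: u=-4.3637 w=-12.7050
4: u=-7.1799 w=7.3816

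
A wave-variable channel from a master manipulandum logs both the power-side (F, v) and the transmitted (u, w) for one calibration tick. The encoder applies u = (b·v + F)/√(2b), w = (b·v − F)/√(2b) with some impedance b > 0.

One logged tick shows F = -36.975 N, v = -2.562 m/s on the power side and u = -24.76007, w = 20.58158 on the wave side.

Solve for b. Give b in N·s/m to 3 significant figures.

u + w = -4.17849;  u + w = √(2b)·v, so √(2b) = -4.17849/(-2.562) = 1.63095.
b = (√(2b))²/2 = 2.65999/2 = 1.33000.
(Check via u − w = 2F/√(2b): u − w = -45.34165, 2F/√(2b) = -45.34171.)

b = 1.33 N·s/m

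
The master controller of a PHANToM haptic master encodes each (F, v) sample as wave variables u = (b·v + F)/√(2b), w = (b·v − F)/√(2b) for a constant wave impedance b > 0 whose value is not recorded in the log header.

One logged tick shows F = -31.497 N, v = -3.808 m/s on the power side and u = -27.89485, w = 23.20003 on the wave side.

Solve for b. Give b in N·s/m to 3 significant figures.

b = 0.76 N·s/m

u + w = -4.69482;  u + w = √(2b)·v, so √(2b) = -4.69482/(-3.808) = 1.23288.
b = (√(2b))²/2 = 1.52000/2 = 0.76000.
(Check via u − w = 2F/√(2b): u − w = -51.09488, 2F/√(2b) = -51.09486.)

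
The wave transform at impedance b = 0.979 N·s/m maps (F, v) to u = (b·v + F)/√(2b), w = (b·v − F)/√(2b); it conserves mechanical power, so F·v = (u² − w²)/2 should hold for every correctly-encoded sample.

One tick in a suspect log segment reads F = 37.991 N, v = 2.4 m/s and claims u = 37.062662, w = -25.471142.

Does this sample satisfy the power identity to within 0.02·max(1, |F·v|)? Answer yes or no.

F·v = 37.991×2.4 = 91.178400 W.
(u² − w²)/2 = (1373.640915 − 648.779075)/2 = 362.430920 W.
|Δ| = 271.252520;  2% of max(1, |F·v|) = 1.823568.

no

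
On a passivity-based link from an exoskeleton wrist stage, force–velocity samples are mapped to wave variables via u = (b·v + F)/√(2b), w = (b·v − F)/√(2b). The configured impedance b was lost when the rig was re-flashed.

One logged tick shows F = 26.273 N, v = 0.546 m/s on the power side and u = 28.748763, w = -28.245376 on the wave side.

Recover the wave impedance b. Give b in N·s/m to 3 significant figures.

b = 0.425 N·s/m

u + w = 0.503387;  u + w = √(2b)·v, so √(2b) = 0.503387/0.546 = 0.921954.
b = (√(2b))²/2 = 0.850000/2 = 0.425000.
(Check via u − w = 2F/√(2b): u − w = 56.994139, 2F/√(2b) = 56.994154.)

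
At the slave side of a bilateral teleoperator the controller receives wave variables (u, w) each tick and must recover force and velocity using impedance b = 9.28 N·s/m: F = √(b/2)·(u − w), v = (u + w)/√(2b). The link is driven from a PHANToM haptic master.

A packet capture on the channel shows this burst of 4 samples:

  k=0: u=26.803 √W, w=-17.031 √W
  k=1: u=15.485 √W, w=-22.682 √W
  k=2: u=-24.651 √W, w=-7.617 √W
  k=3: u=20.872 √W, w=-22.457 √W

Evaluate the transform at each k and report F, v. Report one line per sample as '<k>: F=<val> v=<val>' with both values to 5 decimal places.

0: F=94.42133 v=2.26827
1: F=82.21423 v=-1.67056
2: F=-36.69236 v=-7.49002
3: F=93.33352 v=-0.36791

k=0: u−w=43.83400, u+w=9.77200; √(b/2)=2.15407, √(2b)=4.30813; F=2.15407×43.834=94.42133, v=9.77200/4.30813=2.26827
k=1: u−w=38.16700, u+w=-7.19700; √(b/2)=2.15407, √(2b)=4.30813; F=2.15407×38.167=82.21423, v=-7.19700/4.30813=-1.67056
k=2: u−w=-17.03400, u+w=-32.26800; √(b/2)=2.15407, √(2b)=4.30813; F=2.15407×(-17.034)=-36.69236, v=-32.26800/4.30813=-7.49002
k=3: u−w=43.32900, u+w=-1.58500; √(b/2)=2.15407, √(2b)=4.30813; F=2.15407×43.329=93.33352, v=-1.58500/4.30813=-0.36791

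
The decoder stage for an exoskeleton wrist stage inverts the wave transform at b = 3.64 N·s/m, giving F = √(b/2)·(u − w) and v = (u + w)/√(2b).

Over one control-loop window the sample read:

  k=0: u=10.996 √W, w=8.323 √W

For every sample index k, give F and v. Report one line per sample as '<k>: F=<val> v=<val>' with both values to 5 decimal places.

k=0: u−w=2.67300, u+w=19.31900; √(b/2)=1.34907, √(2b)=2.69815; F=1.34907×2.673=3.60607, v=19.31900/2.69815=7.16010

0: F=3.60607 v=7.16010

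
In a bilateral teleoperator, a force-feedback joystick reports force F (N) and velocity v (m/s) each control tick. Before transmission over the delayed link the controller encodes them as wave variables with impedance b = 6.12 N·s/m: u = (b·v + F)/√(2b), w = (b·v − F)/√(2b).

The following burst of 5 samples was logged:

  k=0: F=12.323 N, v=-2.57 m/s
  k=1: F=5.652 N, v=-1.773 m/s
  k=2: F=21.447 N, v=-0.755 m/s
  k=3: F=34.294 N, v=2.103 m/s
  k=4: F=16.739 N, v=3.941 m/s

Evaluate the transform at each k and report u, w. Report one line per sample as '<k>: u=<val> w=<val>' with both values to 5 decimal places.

0: u=-0.97337 w=-8.01796
1: u=-1.48597 w=-4.71700
2: u=4.80951 w=-7.45093
3: u=13.48104 w=-6.12354
4: u=11.67846 w=2.10941

k=0: b·v=6.12×(-2.57)=-15.72840; √(2b)=3.49857; u=(-15.72840+12.323)/3.49857=-0.97337, w=(-15.72840−12.323)/3.49857=-8.01796
k=1: b·v=6.12×(-1.773)=-10.85076; √(2b)=3.49857; u=(-10.85076+5.652)/3.49857=-1.48597, w=(-10.85076−5.652)/3.49857=-4.71700
k=2: b·v=6.12×(-0.755)=-4.62060; √(2b)=3.49857; u=(-4.62060+21.447)/3.49857=4.80951, w=(-4.62060−21.447)/3.49857=-7.45093
k=3: b·v=6.12×2.103=12.87036; √(2b)=3.49857; u=(12.87036+34.294)/3.49857=13.48104, w=(12.87036−34.294)/3.49857=-6.12354
k=4: b·v=6.12×3.941=24.11892; √(2b)=3.49857; u=(24.11892+16.739)/3.49857=11.67846, w=(24.11892−16.739)/3.49857=2.10941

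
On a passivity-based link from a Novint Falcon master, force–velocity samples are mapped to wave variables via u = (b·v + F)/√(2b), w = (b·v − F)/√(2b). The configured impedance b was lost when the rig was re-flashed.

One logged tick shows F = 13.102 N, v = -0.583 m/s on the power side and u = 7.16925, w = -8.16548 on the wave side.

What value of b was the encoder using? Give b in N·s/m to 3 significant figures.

u + w = -0.99623;  u + w = √(2b)·v, so √(2b) = -0.99623/(-0.583) = 1.70880.
b = (√(2b))²/2 = 2.92000/2 = 1.46000.
(Check via u − w = 2F/√(2b): u − w = 15.33473, 2F/√(2b) = 15.33474.)

b = 1.46 N·s/m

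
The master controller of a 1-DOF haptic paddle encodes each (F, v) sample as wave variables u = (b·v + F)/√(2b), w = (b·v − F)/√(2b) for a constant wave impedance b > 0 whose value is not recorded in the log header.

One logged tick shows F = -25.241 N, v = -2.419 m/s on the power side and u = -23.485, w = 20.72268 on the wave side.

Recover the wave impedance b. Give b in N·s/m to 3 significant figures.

u + w = -2.76232;  u + w = √(2b)·v, so √(2b) = -2.76232/(-2.419) = 1.14193.
b = (√(2b))²/2 = 1.30400/2 = 0.65200.
(Check via u − w = 2F/√(2b): u − w = -44.20768, 2F/√(2b) = -44.20775.)

b = 0.652 N·s/m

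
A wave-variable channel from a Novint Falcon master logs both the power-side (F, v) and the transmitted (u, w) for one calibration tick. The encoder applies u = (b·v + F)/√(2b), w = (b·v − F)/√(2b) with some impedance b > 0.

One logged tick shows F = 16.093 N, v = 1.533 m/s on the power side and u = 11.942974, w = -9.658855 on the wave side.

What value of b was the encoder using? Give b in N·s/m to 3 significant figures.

b = 1.11 N·s/m

u + w = 2.284119;  u + w = √(2b)·v, so √(2b) = 2.284119/1.533 = 1.489967.
b = (√(2b))²/2 = 2.220001/2 = 1.110000.
(Check via u − w = 2F/√(2b): u − w = 21.601829, 2F/√(2b) = 21.601825.)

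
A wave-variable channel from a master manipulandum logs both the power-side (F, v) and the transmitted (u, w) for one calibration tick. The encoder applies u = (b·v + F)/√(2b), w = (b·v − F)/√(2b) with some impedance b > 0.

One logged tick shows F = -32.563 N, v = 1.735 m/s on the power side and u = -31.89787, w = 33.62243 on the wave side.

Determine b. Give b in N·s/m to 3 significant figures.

u + w = 1.72456;  u + w = √(2b)·v, so √(2b) = 1.72456/1.735 = 0.99398.
b = (√(2b))²/2 = 0.98800/2 = 0.49400.
(Check via u − w = 2F/√(2b): u − w = -65.52030, 2F/√(2b) = -65.52025.)

b = 0.494 N·s/m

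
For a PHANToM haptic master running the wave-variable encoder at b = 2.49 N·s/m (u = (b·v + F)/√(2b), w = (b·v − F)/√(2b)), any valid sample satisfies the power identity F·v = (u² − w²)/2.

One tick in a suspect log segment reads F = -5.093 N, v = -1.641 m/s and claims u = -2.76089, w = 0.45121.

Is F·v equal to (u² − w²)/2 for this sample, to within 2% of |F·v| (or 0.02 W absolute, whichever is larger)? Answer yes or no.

F·v = (-5.093)×(-1.641) = 8.35761 W.
(u² − w²)/2 = (7.62251 − 0.20359)/2 = 3.70946 W.
|Δ| = 4.64815;  2% of max(1, |F·v|) = 0.16715.

no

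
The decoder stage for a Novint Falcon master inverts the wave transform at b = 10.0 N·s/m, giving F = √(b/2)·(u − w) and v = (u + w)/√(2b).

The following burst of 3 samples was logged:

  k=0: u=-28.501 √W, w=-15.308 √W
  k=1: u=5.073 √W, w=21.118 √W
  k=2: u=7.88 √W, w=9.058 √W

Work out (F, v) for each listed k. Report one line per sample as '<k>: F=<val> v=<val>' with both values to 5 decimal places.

k=0: u−w=-13.19300, u+w=-43.80900; √(b/2)=2.23607, √(2b)=4.47214; F=2.23607×(-13.193)=-29.50044, v=-43.80900/4.47214=-9.79599
k=1: u−w=-16.04500, u+w=26.19100; √(b/2)=2.23607, √(2b)=4.47214; F=2.23607×(-16.045)=-35.87771, v=26.19100/4.47214=5.85649
k=2: u−w=-1.17800, u+w=16.93800; √(b/2)=2.23607, √(2b)=4.47214; F=2.23607×(-1.178)=-2.63409, v=16.93800/4.47214=3.78745

0: F=-29.50044 v=-9.79599
1: F=-35.87771 v=5.85649
2: F=-2.63409 v=3.78745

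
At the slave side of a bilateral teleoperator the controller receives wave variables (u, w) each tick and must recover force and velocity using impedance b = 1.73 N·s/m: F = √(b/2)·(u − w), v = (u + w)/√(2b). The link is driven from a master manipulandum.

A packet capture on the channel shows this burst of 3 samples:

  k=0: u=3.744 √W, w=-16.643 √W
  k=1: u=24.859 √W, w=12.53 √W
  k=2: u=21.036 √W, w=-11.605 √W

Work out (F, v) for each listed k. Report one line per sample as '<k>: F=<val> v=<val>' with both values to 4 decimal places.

k=0: u−w=20.3870, u+w=-12.8990; √(b/2)=0.9301, √(2b)=1.8601; F=0.9301×20.387=18.9610, v=-12.8990/1.8601=-6.9345
k=1: u−w=12.3290, u+w=37.3890; √(b/2)=0.9301, √(2b)=1.8601; F=0.9301×12.329=11.4666, v=37.3890/1.8601=20.1005
k=2: u−w=32.6410, u+w=9.4310; √(b/2)=0.9301, √(2b)=1.8601; F=0.9301×32.641=30.3579, v=9.4310/1.8601=5.0701

0: F=18.9610 v=-6.9345
1: F=11.4666 v=20.1005
2: F=30.3579 v=5.0701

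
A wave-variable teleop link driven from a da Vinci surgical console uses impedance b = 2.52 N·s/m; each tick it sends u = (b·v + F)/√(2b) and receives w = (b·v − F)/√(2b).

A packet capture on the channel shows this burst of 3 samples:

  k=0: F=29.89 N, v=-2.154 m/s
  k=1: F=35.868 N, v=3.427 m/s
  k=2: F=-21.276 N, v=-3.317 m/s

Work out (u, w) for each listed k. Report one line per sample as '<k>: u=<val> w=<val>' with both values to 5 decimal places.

k=0: b·v=2.52×(-2.154)=-5.42808; √(2b)=2.24499; u=(-5.42808+29.89)/2.24499=10.89621, w=(-5.42808−29.89)/2.24499=-15.73192
k=1: b·v=2.52×3.427=8.63604; √(2b)=2.24499; u=(8.63604+35.868)/2.24499=19.82368, w=(8.63604−35.868)/2.24499=-12.13008
k=2: b·v=2.52×(-3.317)=-8.35884; √(2b)=2.24499; u=(-8.35884+(-21.276))/2.24499=-13.20041, w=(-8.35884−(-21.276))/2.24499=5.75376

0: u=10.89621 w=-15.73192
1: u=19.82368 w=-12.13008
2: u=-13.20041 w=5.75376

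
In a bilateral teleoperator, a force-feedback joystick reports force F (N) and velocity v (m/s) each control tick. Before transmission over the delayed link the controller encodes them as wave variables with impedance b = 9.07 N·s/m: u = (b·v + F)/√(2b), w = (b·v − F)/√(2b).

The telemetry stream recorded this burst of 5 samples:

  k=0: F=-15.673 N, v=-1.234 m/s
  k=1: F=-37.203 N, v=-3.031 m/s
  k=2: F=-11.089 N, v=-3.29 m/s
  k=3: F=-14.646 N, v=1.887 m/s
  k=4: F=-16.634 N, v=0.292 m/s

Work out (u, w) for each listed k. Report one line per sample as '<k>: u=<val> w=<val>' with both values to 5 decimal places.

k=0: b·v=9.07×(-1.234)=-11.19238; √(2b)=4.25911; u=(-11.19238+(-15.673))/4.25911=-6.30775, w=(-11.19238−(-15.673))/4.25911=1.05201
k=1: b·v=9.07×(-3.031)=-27.49117; √(2b)=4.25911; u=(-27.49117+(-37.203))/4.25911=-15.18961, w=(-27.49117−(-37.203))/4.25911=2.28025
k=2: b·v=9.07×(-3.29)=-29.84030; √(2b)=4.25911; u=(-29.84030+(-11.089))/4.25911=-9.60983, w=(-29.84030−(-11.089))/4.25911=-4.40264
k=3: b·v=9.07×1.887=17.11509; √(2b)=4.25911; u=(17.11509+(-14.646))/4.25911=0.57972, w=(17.11509−(-14.646))/4.25911=7.45722
k=4: b·v=9.07×0.292=2.64844; √(2b)=4.25911; u=(2.64844+(-16.634))/4.25911=-3.28368, w=(2.64844−(-16.634))/4.25911=4.52734

0: u=-6.30775 w=1.05201
1: u=-15.18961 w=2.28025
2: u=-9.60983 w=-4.40264
3: u=0.57972 w=7.45722
4: u=-3.28368 w=4.52734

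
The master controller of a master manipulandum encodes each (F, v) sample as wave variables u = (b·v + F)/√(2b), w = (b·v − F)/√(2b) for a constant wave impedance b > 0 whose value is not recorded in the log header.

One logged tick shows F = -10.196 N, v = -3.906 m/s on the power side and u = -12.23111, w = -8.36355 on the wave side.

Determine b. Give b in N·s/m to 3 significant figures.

u + w = -20.59466;  u + w = √(2b)·v, so √(2b) = -20.59466/(-3.906) = 5.27257.
b = (√(2b))²/2 = 27.80000/2 = 13.90000.
(Check via u − w = 2F/√(2b): u − w = -3.86756, 2F/√(2b) = -3.86756.)

b = 13.9 N·s/m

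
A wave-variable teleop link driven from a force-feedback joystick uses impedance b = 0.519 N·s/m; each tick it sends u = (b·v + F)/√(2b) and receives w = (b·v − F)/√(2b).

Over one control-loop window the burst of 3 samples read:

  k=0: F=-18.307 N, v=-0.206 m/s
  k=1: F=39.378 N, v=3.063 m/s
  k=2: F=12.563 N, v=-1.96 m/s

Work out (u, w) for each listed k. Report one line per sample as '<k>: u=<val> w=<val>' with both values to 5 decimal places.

k=0: b·v=0.519×(-0.206)=-0.10691; √(2b)=1.01882; u=(-0.10691+(-18.307))/1.01882=-18.07372, w=(-0.10691−(-18.307))/1.01882=17.86384
k=1: b·v=0.519×3.063=1.58970; √(2b)=1.01882; u=(1.58970+39.378)/1.01882=40.21081, w=(1.58970−39.378)/1.01882=-37.09016
k=2: b·v=0.519×(-1.96)=-1.01724; √(2b)=1.01882; u=(-1.01724+12.563)/1.01882=11.33245, w=(-1.01724−12.563)/1.01882=-13.32934

0: u=-18.07372 w=17.86384
1: u=40.21081 w=-37.09016
2: u=11.33245 w=-13.32934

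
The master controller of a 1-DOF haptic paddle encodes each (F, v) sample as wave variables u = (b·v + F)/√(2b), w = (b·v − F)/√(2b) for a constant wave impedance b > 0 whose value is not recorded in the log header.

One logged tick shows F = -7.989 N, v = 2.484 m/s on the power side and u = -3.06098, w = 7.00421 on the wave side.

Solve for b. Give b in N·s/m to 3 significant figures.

b = 1.26 N·s/m

u + w = 3.9432;  u + w = √(2b)·v, so √(2b) = 3.9432/2.484 = 1.5875.
b = (√(2b))²/2 = 2.5200/2 = 1.2600.
(Check via u − w = 2F/√(2b): u − w = -10.0652, 2F/√(2b) = -10.0652.)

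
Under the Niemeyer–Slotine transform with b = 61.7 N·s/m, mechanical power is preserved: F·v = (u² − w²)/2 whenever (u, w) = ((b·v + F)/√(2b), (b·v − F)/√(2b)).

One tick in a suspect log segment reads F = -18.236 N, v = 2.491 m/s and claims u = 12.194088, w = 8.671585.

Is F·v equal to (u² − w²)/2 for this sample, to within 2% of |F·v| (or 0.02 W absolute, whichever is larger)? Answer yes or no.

no

F·v = (-18.236)×2.491 = -45.425876 W.
(u² − w²)/2 = (148.695782 − 75.196386)/2 = 36.749698 W.
|Δ| = 82.175574;  2% of max(1, |F·v|) = 0.908518.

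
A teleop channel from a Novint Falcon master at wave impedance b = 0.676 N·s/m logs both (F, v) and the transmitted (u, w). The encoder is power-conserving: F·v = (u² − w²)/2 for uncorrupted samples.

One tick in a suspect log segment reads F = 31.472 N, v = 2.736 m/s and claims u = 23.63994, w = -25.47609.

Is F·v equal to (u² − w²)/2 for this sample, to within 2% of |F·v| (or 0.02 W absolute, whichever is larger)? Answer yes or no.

no

F·v = 31.472×2.736 = 86.1074 W.
(u² − w²)/2 = (558.8468 − 649.0312)/2 = -45.0922 W.
|Δ| = 131.1996;  2% of max(1, |F·v|) = 1.7221.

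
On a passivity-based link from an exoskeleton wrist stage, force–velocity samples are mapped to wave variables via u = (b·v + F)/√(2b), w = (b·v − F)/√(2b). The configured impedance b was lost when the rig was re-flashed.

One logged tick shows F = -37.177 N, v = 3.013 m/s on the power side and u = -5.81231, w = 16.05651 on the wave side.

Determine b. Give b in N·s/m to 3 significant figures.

u + w = 10.2442;  u + w = √(2b)·v, so √(2b) = 10.2442/3.013 = 3.4000.
b = (√(2b))²/2 = 11.5600/2 = 5.7800.
(Check via u − w = 2F/√(2b): u − w = -21.8688, 2F/√(2b) = -21.8688.)

b = 5.78 N·s/m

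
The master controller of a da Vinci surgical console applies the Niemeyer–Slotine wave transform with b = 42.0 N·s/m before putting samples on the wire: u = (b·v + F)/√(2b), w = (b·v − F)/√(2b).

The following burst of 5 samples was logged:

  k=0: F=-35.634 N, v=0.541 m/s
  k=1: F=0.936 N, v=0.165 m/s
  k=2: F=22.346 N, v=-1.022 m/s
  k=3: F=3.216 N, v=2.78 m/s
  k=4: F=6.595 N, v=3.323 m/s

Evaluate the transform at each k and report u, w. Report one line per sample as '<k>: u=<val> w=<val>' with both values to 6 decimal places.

k=0: b·v=42.0×0.541=22.722000; √(2b)=9.165151; u=(22.722000+(-35.634))/9.165151=-1.408815, w=(22.722000−(-35.634))/9.165151=6.367162
k=1: b·v=42.0×0.165=6.930000; √(2b)=9.165151; u=(6.930000+0.936)/9.165151=0.858251, w=(6.930000−0.936)/9.165151=0.653999
k=2: b·v=42.0×(-1.022)=-42.924000; √(2b)=9.165151; u=(-42.924000+22.346)/9.165151=-2.245244, w=(-42.924000−22.346)/9.165151=-7.121541
k=3: b·v=42.0×2.78=116.760000; √(2b)=9.165151; u=(116.760000+3.216)/9.165151=13.090455, w=(116.760000−3.216)/9.165151=12.388666
k=4: b·v=42.0×3.323=139.566000; √(2b)=9.165151; u=(139.566000+6.595)/9.165151=15.947473, w=(139.566000−6.595)/9.165151=14.508326

0: u=-1.408815 w=6.367162
1: u=0.858251 w=0.653999
2: u=-2.245244 w=-7.121541
3: u=13.090455 w=12.388666
4: u=15.947473 w=14.508326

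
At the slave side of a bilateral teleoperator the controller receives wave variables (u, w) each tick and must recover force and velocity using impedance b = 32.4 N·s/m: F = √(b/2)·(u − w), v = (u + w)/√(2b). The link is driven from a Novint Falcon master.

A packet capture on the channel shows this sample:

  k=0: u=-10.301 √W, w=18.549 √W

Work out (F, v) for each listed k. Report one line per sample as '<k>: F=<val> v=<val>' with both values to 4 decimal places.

0: F=-116.1190 v=1.0246

k=0: u−w=-28.8500, u+w=8.2480; √(b/2)=4.0249, √(2b)=8.0498; F=4.0249×(-28.85)=-116.1190, v=8.2480/8.0498=1.0246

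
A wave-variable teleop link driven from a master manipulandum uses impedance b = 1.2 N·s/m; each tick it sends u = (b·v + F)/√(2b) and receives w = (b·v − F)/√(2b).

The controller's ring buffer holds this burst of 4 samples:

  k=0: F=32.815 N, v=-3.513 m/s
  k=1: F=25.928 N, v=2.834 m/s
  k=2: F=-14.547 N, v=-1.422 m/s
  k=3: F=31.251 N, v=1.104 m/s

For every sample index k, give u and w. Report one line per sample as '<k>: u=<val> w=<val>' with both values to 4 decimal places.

0: u=18.4608 w=-23.9031
1: u=18.9317 w=-14.5412
2: u=-10.4915 w=8.2886
3: u=21.0276 w=-19.3173

k=0: b·v=1.2×(-3.513)=-4.2156; √(2b)=1.5492; u=(-4.2156+32.815)/1.5492=18.4608, w=(-4.2156−32.815)/1.5492=-23.9031
k=1: b·v=1.2×2.834=3.4008; √(2b)=1.5492; u=(3.4008+25.928)/1.5492=18.9317, w=(3.4008−25.928)/1.5492=-14.5412
k=2: b·v=1.2×(-1.422)=-1.7064; √(2b)=1.5492; u=(-1.7064+(-14.547))/1.5492=-10.4915, w=(-1.7064−(-14.547))/1.5492=8.2886
k=3: b·v=1.2×1.104=1.3248; √(2b)=1.5492; u=(1.3248+31.251)/1.5492=21.0276, w=(1.3248−31.251)/1.5492=-19.3173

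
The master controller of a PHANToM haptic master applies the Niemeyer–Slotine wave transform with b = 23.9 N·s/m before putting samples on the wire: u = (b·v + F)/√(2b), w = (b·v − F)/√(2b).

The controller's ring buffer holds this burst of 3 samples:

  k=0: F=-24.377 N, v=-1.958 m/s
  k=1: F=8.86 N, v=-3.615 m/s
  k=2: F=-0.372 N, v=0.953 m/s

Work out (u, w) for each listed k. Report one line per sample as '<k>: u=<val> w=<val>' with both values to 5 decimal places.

k=0: b·v=23.9×(-1.958)=-46.79620; √(2b)=6.91375; u=(-46.79620+(-24.377))/6.91375=-10.29444, w=(-46.79620−(-24.377))/6.91375=-3.24270
k=1: b·v=23.9×(-3.615)=-86.39850; √(2b)=6.91375; u=(-86.39850+8.86)/6.91375=-11.21511, w=(-86.39850−8.86)/6.91375=-13.77811
k=2: b·v=23.9×0.953=22.77670; √(2b)=6.91375; u=(22.77670+(-0.372))/6.91375=3.24060, w=(22.77670−(-0.372))/6.91375=3.34821

0: u=-10.29444 w=-3.24270
1: u=-11.21511 w=-13.77811
2: u=3.24060 w=3.34821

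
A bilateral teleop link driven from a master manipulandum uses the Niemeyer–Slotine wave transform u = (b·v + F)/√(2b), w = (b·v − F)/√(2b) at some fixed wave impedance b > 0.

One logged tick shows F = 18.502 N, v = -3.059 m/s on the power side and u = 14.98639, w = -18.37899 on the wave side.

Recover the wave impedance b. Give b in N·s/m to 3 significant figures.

u + w = -3.39260;  u + w = √(2b)·v, so √(2b) = -3.39260/(-3.059) = 1.10906.
b = (√(2b))²/2 = 1.23000/2 = 0.61500.
(Check via u − w = 2F/√(2b): u − w = 33.36538, 2F/√(2b) = 33.36534.)

b = 0.615 N·s/m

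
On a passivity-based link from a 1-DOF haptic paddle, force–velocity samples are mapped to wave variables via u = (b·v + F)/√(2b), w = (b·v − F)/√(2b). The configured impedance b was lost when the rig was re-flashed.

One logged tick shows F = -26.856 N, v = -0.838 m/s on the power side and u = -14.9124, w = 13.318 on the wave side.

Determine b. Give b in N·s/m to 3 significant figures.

u + w = -1.59440;  u + w = √(2b)·v, so √(2b) = -1.59440/(-0.838) = 1.90263.
b = (√(2b))²/2 = 3.61998/2 = 1.80999.
(Check via u − w = 2F/√(2b): u − w = -28.23040, 2F/√(2b) = -28.23047.)

b = 1.81 N·s/m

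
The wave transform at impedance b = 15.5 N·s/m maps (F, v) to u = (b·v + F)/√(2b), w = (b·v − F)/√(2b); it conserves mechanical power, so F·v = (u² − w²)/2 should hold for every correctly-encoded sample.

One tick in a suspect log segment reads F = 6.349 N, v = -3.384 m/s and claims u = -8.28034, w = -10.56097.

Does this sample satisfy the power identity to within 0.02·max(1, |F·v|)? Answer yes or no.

yes

F·v = 6.349×(-3.384) = -21.48502 W.
(u² − w²)/2 = (68.56403 − 111.53409)/2 = -21.48503 W.
|Δ| = 0.00001;  2% of max(1, |F·v|) = 0.42970.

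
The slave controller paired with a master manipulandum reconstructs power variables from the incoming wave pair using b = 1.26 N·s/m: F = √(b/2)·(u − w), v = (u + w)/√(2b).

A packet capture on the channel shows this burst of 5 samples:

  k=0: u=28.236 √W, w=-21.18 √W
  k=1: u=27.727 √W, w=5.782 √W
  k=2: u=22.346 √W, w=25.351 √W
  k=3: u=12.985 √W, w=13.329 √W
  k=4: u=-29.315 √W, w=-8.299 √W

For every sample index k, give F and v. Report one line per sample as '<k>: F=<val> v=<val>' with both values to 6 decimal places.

k=0: u−w=49.416000, u+w=7.056000; √(b/2)=0.793725, √(2b)=1.587451; F=0.793725×49.416=39.222734, v=7.056000/1.587451=4.444862
k=1: u−w=21.945000, u+w=33.509000; √(b/2)=0.793725, √(2b)=1.587451; F=0.793725×21.945=17.418304, v=33.509000/1.587451=21.108686
k=2: u−w=-3.005000, u+w=47.697000; √(b/2)=0.793725, √(2b)=1.587451; F=0.793725×(-3.005)=-2.385145, v=47.697000/1.587451=30.046286
k=3: u−w=-0.344000, u+w=26.314000; √(b/2)=0.793725, √(2b)=1.587451; F=0.793725×(-0.344)=-0.273042, v=26.314000/1.587451=16.576262
k=4: u−w=-21.016000, u+w=-37.614000; √(b/2)=0.793725, √(2b)=1.587451; F=0.793725×(-21.016)=-16.680933, v=-37.614000/1.587451=-23.694593

0: F=39.222734 v=4.444862
1: F=17.418304 v=21.108686
2: F=-2.385145 v=30.046286
3: F=-0.273042 v=16.576262
4: F=-16.680933 v=-23.694593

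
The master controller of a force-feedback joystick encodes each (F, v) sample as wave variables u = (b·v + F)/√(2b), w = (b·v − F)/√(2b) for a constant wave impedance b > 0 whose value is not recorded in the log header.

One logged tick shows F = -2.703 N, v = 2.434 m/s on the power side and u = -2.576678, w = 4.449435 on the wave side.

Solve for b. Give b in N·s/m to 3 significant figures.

b = 0.296 N·s/m

u + w = 1.872757;  u + w = √(2b)·v, so √(2b) = 1.872757/2.434 = 0.769415.
b = (√(2b))²/2 = 0.592000/2 = 0.296000.
(Check via u − w = 2F/√(2b): u − w = -7.026113, 2F/√(2b) = -7.026114.)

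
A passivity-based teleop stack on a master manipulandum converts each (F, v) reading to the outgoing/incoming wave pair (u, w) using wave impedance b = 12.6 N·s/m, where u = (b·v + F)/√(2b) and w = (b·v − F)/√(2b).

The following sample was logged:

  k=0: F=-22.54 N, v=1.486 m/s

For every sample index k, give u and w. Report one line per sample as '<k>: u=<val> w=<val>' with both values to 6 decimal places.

0: u=-0.760245 w=8.219906

k=0: b·v=12.6×1.486=18.723600; √(2b)=5.019960; u=(18.723600+(-22.54))/5.019960=-0.760245, w=(18.723600−(-22.54))/5.019960=8.219906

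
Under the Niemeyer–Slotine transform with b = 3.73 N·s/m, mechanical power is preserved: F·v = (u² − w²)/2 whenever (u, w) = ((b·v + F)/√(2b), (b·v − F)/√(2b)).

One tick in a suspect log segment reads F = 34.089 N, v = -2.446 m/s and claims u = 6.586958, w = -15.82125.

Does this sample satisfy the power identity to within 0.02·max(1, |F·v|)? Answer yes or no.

no

F·v = 34.089×(-2.446) = -83.381694 W.
(u² − w²)/2 = (43.388016 − 250.311952)/2 = -103.461968 W.
|Δ| = 20.080274;  2% of max(1, |F·v|) = 1.667634.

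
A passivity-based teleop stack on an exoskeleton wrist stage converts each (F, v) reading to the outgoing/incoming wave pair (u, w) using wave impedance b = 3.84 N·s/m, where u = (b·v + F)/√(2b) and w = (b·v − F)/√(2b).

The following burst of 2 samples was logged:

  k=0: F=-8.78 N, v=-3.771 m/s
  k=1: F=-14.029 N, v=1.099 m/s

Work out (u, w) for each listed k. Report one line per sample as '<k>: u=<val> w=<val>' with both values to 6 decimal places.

k=0: b·v=3.84×(-3.771)=-14.480640; √(2b)=2.771281; u=(-14.480640+(-8.78))/2.771281=-8.393460, w=(-14.480640−(-8.78))/2.771281=-2.057041
k=1: b·v=3.84×1.099=4.220160; √(2b)=2.771281; u=(4.220160+(-14.029))/2.771281=-3.539460, w=(4.220160−(-14.029))/2.771281=6.585098

0: u=-8.393460 w=-2.057041
1: u=-3.539460 w=6.585098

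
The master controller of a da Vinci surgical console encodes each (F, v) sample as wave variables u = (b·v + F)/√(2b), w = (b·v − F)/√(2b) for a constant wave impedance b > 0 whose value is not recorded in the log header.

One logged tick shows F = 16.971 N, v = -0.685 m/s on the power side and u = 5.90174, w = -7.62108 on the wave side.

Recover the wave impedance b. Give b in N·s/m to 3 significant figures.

b = 3.15 N·s/m

u + w = -1.7193;  u + w = √(2b)·v, so √(2b) = -1.7193/(-0.685) = 2.5100.
b = (√(2b))²/2 = 6.3000/2 = 3.1500.
(Check via u − w = 2F/√(2b): u − w = 13.5228, 2F/√(2b) = 13.5228.)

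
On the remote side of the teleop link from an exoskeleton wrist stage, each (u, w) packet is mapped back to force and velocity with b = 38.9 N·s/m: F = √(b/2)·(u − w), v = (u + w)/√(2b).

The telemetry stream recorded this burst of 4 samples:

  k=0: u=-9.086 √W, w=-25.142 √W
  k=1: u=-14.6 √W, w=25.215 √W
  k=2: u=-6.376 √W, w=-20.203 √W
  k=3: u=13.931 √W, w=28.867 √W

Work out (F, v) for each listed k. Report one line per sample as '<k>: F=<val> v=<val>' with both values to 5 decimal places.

0: F=70.81042 v=-3.88054
1: F=-175.59273 v=1.20346
2: F=60.98005 v=-3.01334
3: F=-65.87098 v=4.85214

k=0: u−w=16.05600, u+w=-34.22800; √(b/2)=4.41022, √(2b)=8.82043; F=4.41022×16.056=70.81042, v=-34.22800/8.82043=-3.88054
k=1: u−w=-39.81500, u+w=10.61500; √(b/2)=4.41022, √(2b)=8.82043; F=4.41022×(-39.815)=-175.59273, v=10.61500/8.82043=1.20346
k=2: u−w=13.82700, u+w=-26.57900; √(b/2)=4.41022, √(2b)=8.82043; F=4.41022×13.827=60.98005, v=-26.57900/8.82043=-3.01334
k=3: u−w=-14.93600, u+w=42.79800; √(b/2)=4.41022, √(2b)=8.82043; F=4.41022×(-14.936)=-65.87098, v=42.79800/8.82043=4.85214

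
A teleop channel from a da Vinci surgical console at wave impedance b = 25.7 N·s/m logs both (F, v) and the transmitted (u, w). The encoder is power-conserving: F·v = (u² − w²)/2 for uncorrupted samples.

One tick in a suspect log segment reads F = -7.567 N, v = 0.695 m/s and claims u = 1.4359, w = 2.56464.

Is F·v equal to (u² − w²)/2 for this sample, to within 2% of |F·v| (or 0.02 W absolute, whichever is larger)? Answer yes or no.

F·v = (-7.567)×0.695 = -5.25906 W.
(u² − w²)/2 = (2.06181 − 6.57738)/2 = -2.25778 W.
|Δ| = 3.00128;  2% of max(1, |F·v|) = 0.10518.

no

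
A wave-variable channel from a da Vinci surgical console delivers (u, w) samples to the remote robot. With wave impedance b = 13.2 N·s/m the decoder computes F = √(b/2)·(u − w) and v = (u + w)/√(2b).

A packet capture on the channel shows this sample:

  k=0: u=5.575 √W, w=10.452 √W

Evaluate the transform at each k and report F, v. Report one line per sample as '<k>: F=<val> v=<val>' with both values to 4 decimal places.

k=0: u−w=-4.8770, u+w=16.0270; √(b/2)=2.5690, √(2b)=5.1381; F=2.5690×(-4.877)=-12.5292, v=16.0270/5.1381=3.1193

0: F=-12.5292 v=3.1193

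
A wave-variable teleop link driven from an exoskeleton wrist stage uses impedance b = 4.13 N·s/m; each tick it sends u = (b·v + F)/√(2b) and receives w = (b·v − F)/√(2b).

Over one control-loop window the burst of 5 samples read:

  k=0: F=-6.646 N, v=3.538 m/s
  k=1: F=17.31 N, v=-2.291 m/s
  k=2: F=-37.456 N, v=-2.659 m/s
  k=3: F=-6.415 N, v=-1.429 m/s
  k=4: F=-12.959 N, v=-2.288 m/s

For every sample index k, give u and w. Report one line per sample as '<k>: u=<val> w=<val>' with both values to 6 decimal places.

k=0: b·v=4.13×3.538=14.611940; √(2b)=2.874022; u=(14.611940+(-6.646))/2.874022=2.771705, w=(14.611940−(-6.646))/2.874022=7.396583
k=1: b·v=4.13×(-2.291)=-9.461830; √(2b)=2.874022; u=(-9.461830+17.31)/2.874022=2.730728, w=(-9.461830−17.31)/2.874022=-9.315111
k=2: b·v=4.13×(-2.659)=-10.981670; √(2b)=2.874022; u=(-10.981670+(-37.456))/2.874022=-16.853621, w=(-10.981670−(-37.456))/2.874022=9.211598
k=3: b·v=4.13×(-1.429)=-5.901770; √(2b)=2.874022; u=(-5.901770+(-6.415))/2.874022=-4.285552, w=(-5.901770−(-6.415))/2.874022=0.178576
k=4: b·v=4.13×(-2.288)=-9.449440; √(2b)=2.874022; u=(-9.449440+(-12.959))/2.874022=-7.796893, w=(-9.449440−(-12.959))/2.874022=1.221132

0: u=2.771705 w=7.396583
1: u=2.730728 w=-9.315111
2: u=-16.853621 w=9.211598
3: u=-4.285552 w=0.178576
4: u=-7.796893 w=1.221132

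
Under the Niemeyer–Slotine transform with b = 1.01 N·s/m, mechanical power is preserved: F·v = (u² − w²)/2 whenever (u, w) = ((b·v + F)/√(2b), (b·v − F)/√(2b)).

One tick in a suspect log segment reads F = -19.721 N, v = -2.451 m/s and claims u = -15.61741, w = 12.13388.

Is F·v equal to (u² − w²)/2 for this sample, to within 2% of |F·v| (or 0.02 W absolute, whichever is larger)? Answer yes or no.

yes

F·v = (-19.721)×(-2.451) = 48.3362 W.
(u² − w²)/2 = (243.9035 − 147.2310)/2 = 48.3362 W.
|Δ| = 0.0001;  2% of max(1, |F·v|) = 0.9667.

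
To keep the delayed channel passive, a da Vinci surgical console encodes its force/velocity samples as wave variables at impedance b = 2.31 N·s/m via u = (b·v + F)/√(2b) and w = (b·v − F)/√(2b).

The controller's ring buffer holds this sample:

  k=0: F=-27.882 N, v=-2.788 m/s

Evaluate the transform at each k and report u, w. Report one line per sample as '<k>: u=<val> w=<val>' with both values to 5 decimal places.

k=0: b·v=2.31×(-2.788)=-6.44028; √(2b)=2.14942; u=(-6.44028+(-27.882))/2.14942=-15.96817, w=(-6.44028−(-27.882))/2.14942=9.97559

0: u=-15.96817 w=9.97559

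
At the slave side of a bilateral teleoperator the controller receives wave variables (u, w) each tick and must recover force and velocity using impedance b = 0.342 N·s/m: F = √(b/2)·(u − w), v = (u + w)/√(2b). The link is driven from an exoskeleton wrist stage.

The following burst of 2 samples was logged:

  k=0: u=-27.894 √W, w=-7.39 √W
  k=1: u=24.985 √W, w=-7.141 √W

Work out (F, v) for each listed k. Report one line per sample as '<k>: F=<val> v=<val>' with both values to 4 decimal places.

k=0: u−w=-20.5040, u+w=-35.2840; √(b/2)=0.4135, √(2b)=0.8270; F=0.4135×(-20.504)=-8.4788, v=-35.2840/0.8270=-42.6628
k=1: u−w=32.1260, u+w=17.8440; √(b/2)=0.4135, √(2b)=0.8270; F=0.4135×32.126=13.2848, v=17.8440/0.8270=21.5757

0: F=-8.4788 v=-42.6628
1: F=13.2848 v=21.5757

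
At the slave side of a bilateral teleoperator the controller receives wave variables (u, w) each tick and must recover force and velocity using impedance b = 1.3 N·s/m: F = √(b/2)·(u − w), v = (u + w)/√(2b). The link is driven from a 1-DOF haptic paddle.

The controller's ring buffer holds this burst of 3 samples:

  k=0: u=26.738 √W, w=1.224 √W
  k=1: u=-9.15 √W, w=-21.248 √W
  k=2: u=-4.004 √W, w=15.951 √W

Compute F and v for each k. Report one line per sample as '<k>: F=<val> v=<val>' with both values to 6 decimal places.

k=0: u−w=25.514000, u+w=27.962000; √(b/2)=0.806226, √(2b)=1.612452; F=0.806226×25.514=20.570044, v=27.962000/1.612452=17.341296
k=1: u−w=12.098000, u+w=-30.398000; √(b/2)=0.806226, √(2b)=1.612452; F=0.806226×12.098=9.753719, v=-30.398000/1.612452=-18.852039
k=2: u−w=-19.955000, u+w=11.947000; √(b/2)=0.806226, √(2b)=1.612452; F=0.806226×(-19.955)=-16.088235, v=11.947000/1.612452=7.409215

0: F=20.570044 v=17.341296
1: F=9.753719 v=-18.852039
2: F=-16.088235 v=7.409215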